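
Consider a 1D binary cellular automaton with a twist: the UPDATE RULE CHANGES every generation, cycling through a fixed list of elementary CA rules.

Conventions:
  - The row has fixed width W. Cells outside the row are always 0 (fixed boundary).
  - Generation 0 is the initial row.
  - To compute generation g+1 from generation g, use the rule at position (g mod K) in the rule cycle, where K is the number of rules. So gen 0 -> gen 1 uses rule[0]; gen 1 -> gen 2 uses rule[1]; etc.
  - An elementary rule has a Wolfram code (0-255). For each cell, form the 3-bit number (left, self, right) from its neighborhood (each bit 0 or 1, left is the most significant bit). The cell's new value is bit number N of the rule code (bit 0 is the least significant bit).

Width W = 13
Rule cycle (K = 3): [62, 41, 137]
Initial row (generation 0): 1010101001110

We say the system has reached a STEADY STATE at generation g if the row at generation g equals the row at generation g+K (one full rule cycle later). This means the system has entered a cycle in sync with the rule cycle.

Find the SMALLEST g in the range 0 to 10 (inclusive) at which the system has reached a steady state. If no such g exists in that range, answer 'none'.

Gen 0: 1010101001110
Gen 1 (rule 62): 1111111111001
Gen 2 (rule 41): 1000000000000
Gen 3 (rule 137): 0011111111111
Gen 4 (rule 62): 0110000000000
Gen 5 (rule 41): 0100111111111
Gen 6 (rule 137): 0000111111110
Gen 7 (rule 62): 0001100000001
Gen 8 (rule 41): 1101001111100
Gen 9 (rule 137): 1000001111001
Gen 10 (rule 62): 1100011000111
Gen 11 (rule 41): 1001010010100
Gen 12 (rule 137): 0000000000001
Gen 13 (rule 62): 0000000000011

Answer: none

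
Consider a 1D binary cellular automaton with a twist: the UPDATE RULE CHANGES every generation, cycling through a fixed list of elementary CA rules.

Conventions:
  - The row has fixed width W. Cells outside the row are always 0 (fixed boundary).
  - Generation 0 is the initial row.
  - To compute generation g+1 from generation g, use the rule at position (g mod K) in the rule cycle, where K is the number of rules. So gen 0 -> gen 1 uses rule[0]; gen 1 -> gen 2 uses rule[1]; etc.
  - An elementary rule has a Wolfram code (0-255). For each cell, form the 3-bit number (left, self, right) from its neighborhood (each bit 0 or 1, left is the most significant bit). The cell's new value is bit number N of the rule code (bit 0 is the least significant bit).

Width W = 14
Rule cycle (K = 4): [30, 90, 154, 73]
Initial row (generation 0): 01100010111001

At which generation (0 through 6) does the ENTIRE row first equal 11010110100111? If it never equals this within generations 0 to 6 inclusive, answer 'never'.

Answer: 1

Derivation:
Gen 0: 01100010111001
Gen 1 (rule 30): 11010110100111
Gen 2 (rule 90): 11000110011101
Gen 3 (rule 154): 10101101111000
Gen 4 (rule 73): 00001101001011
Gen 5 (rule 30): 00011001111010
Gen 6 (rule 90): 00111111001001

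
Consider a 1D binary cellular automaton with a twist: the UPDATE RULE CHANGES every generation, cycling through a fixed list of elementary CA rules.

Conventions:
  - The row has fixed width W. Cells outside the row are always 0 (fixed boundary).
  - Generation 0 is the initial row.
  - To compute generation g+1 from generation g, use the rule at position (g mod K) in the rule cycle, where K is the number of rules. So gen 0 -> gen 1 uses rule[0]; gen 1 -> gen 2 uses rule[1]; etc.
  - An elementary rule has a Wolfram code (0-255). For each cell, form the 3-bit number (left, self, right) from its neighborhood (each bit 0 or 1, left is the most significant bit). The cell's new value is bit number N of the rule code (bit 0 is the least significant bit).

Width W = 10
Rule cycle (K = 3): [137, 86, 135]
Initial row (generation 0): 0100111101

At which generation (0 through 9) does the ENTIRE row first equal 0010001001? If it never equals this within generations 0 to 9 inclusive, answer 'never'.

Answer: never

Derivation:
Gen 0: 0100111101
Gen 1 (rule 137): 0000111000
Gen 2 (rule 86): 0001001100
Gen 3 (rule 135): 1111010001
Gen 4 (rule 137): 1110000100
Gen 5 (rule 86): 0011001110
Gen 6 (rule 135): 1100010100
Gen 7 (rule 137): 1001000001
Gen 8 (rule 86): 1111100011
Gen 9 (rule 135): 0111001100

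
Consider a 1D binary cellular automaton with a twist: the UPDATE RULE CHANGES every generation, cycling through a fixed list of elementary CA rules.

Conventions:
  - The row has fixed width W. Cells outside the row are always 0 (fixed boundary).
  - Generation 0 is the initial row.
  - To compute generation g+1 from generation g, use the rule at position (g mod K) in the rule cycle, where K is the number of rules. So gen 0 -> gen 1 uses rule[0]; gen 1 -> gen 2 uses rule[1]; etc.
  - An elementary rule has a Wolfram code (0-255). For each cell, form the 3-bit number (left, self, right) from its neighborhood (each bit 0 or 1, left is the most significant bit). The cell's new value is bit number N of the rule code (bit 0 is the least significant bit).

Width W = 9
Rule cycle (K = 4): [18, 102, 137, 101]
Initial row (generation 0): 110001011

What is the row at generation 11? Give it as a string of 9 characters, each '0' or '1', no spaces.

Answer: 011000011

Derivation:
Gen 0: 110001011
Gen 1 (rule 18): 001010000
Gen 2 (rule 102): 011110000
Gen 3 (rule 137): 011100111
Gen 4 (rule 101): 000100001
Gen 5 (rule 18): 001010010
Gen 6 (rule 102): 011110110
Gen 7 (rule 137): 011100100
Gen 8 (rule 101): 000100101
Gen 9 (rule 18): 001011000
Gen 10 (rule 102): 011101000
Gen 11 (rule 137): 011000011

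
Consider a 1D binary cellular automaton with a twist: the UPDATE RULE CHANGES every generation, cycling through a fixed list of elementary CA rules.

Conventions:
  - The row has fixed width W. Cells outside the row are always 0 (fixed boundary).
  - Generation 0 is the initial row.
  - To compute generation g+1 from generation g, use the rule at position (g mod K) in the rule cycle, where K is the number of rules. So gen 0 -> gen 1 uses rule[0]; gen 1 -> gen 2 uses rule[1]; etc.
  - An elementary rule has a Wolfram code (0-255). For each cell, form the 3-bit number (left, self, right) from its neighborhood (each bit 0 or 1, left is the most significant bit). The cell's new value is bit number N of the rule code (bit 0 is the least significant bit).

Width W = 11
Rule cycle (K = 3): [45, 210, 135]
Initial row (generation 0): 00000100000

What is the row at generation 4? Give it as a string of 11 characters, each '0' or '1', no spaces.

Gen 0: 00000100000
Gen 1 (rule 45): 11110101111
Gen 2 (rule 210): 01110000111
Gen 3 (rule 135): 10100111010
Gen 4 (rule 45): 11100100110

Answer: 11100100110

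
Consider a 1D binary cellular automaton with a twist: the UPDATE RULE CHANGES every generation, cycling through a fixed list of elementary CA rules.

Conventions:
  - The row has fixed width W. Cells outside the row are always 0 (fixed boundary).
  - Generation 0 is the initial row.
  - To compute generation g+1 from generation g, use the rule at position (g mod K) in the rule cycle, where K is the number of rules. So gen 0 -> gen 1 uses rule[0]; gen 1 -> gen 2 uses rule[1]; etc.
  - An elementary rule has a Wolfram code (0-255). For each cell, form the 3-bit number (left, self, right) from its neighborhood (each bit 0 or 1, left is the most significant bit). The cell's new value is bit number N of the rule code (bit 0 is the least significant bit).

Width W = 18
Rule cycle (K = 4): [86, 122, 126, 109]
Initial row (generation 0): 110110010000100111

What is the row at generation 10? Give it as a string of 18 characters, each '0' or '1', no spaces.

Gen 0: 110110010000100111
Gen 1 (rule 86): 010011111001111001
Gen 2 (rule 122): 101110001111001110
Gen 3 (rule 126): 111011011001111011
Gen 4 (rule 109): 101111111001001111
Gen 5 (rule 86): 100000001111110001
Gen 6 (rule 122): 010000011000011010
Gen 7 (rule 126): 111000111100111111
Gen 8 (rule 109): 101010100100100001
Gen 9 (rule 86): 101010111111110011
Gen 10 (rule 122): 010101100000011111

Answer: 010101100000011111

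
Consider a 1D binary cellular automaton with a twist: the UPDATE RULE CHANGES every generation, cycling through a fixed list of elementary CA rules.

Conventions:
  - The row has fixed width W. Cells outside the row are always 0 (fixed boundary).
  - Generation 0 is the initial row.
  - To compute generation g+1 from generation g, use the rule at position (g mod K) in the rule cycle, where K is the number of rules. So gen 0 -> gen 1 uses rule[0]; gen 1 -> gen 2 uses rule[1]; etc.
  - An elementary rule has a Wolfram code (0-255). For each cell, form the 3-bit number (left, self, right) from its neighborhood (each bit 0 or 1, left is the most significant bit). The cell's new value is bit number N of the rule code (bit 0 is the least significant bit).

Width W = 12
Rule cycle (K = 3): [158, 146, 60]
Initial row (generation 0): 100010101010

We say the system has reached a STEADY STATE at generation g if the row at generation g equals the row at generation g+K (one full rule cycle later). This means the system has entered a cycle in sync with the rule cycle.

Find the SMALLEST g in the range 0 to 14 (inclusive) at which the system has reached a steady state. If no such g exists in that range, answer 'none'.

Gen 0: 100010101010
Gen 1 (rule 158): 110110101011
Gen 2 (rule 146): 000000000000
Gen 3 (rule 60): 000000000000
Gen 4 (rule 158): 000000000000
Gen 5 (rule 146): 000000000000
Gen 6 (rule 60): 000000000000
Gen 7 (rule 158): 000000000000
Gen 8 (rule 146): 000000000000
Gen 9 (rule 60): 000000000000
Gen 10 (rule 158): 000000000000
Gen 11 (rule 146): 000000000000
Gen 12 (rule 60): 000000000000
Gen 13 (rule 158): 000000000000
Gen 14 (rule 146): 000000000000
Gen 15 (rule 60): 000000000000
Gen 16 (rule 158): 000000000000
Gen 17 (rule 146): 000000000000

Answer: 2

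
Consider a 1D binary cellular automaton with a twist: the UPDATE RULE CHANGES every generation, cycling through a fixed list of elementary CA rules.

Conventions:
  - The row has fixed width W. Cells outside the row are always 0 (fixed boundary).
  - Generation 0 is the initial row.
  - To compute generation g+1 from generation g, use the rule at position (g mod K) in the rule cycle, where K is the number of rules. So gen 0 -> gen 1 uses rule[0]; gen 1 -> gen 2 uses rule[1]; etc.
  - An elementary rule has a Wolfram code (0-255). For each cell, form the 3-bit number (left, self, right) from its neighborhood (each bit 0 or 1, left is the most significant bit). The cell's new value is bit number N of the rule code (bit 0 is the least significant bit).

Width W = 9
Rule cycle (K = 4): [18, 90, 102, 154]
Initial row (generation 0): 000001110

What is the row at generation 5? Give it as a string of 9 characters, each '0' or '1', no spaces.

Gen 0: 000001110
Gen 1 (rule 18): 000010001
Gen 2 (rule 90): 000101010
Gen 3 (rule 102): 001111110
Gen 4 (rule 154): 011111101
Gen 5 (rule 18): 100000000

Answer: 100000000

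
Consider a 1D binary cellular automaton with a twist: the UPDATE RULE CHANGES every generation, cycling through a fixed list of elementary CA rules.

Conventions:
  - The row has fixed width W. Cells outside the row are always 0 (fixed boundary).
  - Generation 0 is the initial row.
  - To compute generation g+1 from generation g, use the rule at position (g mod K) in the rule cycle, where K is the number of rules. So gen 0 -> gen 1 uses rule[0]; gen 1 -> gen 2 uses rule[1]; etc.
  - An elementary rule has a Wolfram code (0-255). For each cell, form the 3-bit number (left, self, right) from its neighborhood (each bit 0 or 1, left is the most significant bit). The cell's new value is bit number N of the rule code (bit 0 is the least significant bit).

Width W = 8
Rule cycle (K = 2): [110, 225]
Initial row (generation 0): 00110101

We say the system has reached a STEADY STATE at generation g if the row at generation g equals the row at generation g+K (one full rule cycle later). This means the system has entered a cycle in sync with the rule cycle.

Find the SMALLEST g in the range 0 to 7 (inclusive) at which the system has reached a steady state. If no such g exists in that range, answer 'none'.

Gen 0: 00110101
Gen 1 (rule 110): 01111111
Gen 2 (rule 225): 00111111
Gen 3 (rule 110): 01100001
Gen 4 (rule 225): 00101100
Gen 5 (rule 110): 01111100
Gen 6 (rule 225): 00111101
Gen 7 (rule 110): 01100111
Gen 8 (rule 225): 00100011
Gen 9 (rule 110): 01100111

Answer: 7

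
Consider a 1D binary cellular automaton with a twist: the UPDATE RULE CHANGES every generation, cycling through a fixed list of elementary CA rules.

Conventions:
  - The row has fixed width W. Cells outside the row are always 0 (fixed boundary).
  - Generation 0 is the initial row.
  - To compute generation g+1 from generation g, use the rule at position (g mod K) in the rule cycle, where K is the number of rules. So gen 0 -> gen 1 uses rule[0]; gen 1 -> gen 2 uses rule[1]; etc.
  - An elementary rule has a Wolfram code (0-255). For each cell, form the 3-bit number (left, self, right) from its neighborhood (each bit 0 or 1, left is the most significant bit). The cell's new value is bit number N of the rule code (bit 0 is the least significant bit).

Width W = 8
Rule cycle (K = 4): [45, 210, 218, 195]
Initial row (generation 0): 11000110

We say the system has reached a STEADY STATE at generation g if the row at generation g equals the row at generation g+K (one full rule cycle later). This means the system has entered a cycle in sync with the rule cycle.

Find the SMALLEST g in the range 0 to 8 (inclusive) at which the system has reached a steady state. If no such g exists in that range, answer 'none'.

Answer: none

Derivation:
Gen 0: 11000110
Gen 1 (rule 45): 10010100
Gen 2 (rule 210): 01100010
Gen 3 (rule 218): 11110101
Gen 4 (rule 195): 01110000
Gen 5 (rule 45): 01000111
Gen 6 (rule 210): 10101011
Gen 7 (rule 218): 00000011
Gen 8 (rule 195): 11111101
Gen 9 (rule 45): 10000011
Gen 10 (rule 210): 01000101
Gen 11 (rule 218): 10101000
Gen 12 (rule 195): 00000011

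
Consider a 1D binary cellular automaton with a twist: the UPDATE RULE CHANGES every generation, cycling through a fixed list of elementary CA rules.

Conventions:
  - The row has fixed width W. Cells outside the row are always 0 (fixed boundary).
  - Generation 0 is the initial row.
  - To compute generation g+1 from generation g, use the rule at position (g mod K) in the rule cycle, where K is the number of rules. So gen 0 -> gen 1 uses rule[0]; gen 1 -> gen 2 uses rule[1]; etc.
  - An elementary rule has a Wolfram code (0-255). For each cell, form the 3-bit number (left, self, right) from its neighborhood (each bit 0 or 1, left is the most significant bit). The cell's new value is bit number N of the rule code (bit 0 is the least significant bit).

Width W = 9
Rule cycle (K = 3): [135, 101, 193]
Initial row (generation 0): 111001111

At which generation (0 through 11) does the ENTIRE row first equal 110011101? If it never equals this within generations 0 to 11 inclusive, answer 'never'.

Answer: 11

Derivation:
Gen 0: 111001111
Gen 1 (rule 135): 010010110
Gen 2 (rule 101): 010011010
Gen 3 (rule 193): 000001000
Gen 4 (rule 135): 111111011
Gen 5 (rule 101): 000001101
Gen 6 (rule 193): 111100100
Gen 7 (rule 135): 011001101
Gen 8 (rule 101): 001000111
Gen 9 (rule 193): 100010011
Gen 10 (rule 135): 101110100
Gen 11 (rule 101): 110011101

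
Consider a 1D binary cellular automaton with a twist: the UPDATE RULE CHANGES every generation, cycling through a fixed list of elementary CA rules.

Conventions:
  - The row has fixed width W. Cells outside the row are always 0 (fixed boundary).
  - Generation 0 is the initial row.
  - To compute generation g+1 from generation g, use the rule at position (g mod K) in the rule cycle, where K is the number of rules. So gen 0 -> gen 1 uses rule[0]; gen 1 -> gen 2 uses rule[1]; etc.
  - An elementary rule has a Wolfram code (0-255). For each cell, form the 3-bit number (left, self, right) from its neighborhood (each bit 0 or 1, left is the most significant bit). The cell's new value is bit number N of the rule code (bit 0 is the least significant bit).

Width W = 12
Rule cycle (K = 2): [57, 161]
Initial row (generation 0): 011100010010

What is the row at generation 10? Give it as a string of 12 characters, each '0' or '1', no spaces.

Gen 0: 011100010010
Gen 1 (rule 57): 010011001001
Gen 2 (rule 161): 000000000000
Gen 3 (rule 57): 111111111111
Gen 4 (rule 161): 011111111110
Gen 5 (rule 57): 010000000001
Gen 6 (rule 161): 000111111100
Gen 7 (rule 57): 110100000011
Gen 8 (rule 161): 001001111000
Gen 9 (rule 57): 100101000111
Gen 10 (rule 161): 000010010010

Answer: 000010010010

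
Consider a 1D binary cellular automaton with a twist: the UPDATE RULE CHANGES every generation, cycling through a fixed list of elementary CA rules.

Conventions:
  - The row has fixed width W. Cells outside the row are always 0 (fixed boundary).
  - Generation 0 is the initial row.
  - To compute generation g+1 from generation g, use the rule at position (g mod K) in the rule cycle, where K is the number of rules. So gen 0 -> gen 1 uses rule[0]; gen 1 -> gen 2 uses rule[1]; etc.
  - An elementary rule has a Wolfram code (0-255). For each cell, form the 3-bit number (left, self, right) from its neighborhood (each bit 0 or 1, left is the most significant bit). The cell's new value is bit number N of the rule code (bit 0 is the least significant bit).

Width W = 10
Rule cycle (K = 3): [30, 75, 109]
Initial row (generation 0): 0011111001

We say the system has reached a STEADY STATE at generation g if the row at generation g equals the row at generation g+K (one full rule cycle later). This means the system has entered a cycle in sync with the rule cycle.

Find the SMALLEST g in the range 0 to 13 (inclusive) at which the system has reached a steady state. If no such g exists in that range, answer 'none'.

Gen 0: 0011111001
Gen 1 (rule 30): 0110000111
Gen 2 (rule 75): 1110111101
Gen 3 (rule 109): 1011100111
Gen 4 (rule 30): 1010011100
Gen 5 (rule 75): 0000110101
Gen 6 (rule 109): 1110111111
Gen 7 (rule 30): 1000100000
Gen 8 (rule 75): 0011001111
Gen 9 (rule 109): 1011001001
Gen 10 (rule 30): 1010111111
Gen 11 (rule 75): 0000100001
Gen 12 (rule 109): 1110101101
Gen 13 (rule 30): 1000101001
Gen 14 (rule 75): 0011000010
Gen 15 (rule 109): 1011011010
Gen 16 (rule 30): 1010010011

Answer: none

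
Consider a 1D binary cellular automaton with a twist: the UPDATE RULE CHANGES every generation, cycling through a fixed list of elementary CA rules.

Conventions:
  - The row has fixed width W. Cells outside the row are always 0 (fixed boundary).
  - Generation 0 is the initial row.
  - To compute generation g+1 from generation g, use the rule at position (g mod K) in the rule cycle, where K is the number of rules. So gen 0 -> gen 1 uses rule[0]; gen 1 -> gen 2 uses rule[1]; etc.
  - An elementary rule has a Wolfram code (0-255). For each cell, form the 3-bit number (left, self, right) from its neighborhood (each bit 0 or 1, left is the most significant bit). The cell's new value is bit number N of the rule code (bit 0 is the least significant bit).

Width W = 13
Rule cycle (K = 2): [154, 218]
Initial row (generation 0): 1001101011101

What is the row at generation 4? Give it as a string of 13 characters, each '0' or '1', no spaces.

Gen 0: 1001101011101
Gen 1 (rule 154): 0111000011000
Gen 2 (rule 218): 1111100111100
Gen 3 (rule 154): 1111011111010
Gen 4 (rule 218): 1111011111001

Answer: 1111011111001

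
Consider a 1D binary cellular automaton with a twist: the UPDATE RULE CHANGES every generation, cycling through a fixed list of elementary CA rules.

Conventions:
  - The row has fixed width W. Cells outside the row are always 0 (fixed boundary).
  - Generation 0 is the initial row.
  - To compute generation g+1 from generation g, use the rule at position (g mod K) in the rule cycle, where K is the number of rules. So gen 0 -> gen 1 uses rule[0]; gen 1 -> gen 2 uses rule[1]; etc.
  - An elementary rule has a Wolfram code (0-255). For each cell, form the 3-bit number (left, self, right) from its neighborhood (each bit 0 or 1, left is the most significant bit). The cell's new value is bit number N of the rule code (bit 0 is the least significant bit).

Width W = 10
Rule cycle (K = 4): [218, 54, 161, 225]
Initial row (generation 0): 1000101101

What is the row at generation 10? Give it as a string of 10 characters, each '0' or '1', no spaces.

Gen 0: 1000101101
Gen 1 (rule 218): 0101001100
Gen 2 (rule 54): 1111110010
Gen 3 (rule 161): 0111100000
Gen 4 (rule 225): 0011101111
Gen 5 (rule 218): 0111101111
Gen 6 (rule 54): 1000010000
Gen 7 (rule 161): 0011000111
Gen 8 (rule 225): 1001010011
Gen 9 (rule 218): 0110001111
Gen 10 (rule 54): 1001010000

Answer: 1001010000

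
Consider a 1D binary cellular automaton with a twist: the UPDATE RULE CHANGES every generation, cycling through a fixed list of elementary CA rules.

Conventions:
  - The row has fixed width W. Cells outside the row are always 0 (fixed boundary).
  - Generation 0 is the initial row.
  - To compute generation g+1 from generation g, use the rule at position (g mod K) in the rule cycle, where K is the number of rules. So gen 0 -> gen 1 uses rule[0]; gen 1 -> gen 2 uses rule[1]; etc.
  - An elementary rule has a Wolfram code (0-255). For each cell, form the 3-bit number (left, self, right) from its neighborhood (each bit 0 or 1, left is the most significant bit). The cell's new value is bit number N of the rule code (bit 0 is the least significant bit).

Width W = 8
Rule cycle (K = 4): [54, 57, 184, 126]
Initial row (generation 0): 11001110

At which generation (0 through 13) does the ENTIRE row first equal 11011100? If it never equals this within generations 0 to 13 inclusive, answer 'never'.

Answer: never

Derivation:
Gen 0: 11001110
Gen 1 (rule 54): 00110001
Gen 2 (rule 57): 10101100
Gen 3 (rule 184): 01011010
Gen 4 (rule 126): 11111111
Gen 5 (rule 54): 00000000
Gen 6 (rule 57): 11111111
Gen 7 (rule 184): 11111110
Gen 8 (rule 126): 10000011
Gen 9 (rule 54): 11000100
Gen 10 (rule 57): 10110011
Gen 11 (rule 184): 01101010
Gen 12 (rule 126): 11111111
Gen 13 (rule 54): 00000000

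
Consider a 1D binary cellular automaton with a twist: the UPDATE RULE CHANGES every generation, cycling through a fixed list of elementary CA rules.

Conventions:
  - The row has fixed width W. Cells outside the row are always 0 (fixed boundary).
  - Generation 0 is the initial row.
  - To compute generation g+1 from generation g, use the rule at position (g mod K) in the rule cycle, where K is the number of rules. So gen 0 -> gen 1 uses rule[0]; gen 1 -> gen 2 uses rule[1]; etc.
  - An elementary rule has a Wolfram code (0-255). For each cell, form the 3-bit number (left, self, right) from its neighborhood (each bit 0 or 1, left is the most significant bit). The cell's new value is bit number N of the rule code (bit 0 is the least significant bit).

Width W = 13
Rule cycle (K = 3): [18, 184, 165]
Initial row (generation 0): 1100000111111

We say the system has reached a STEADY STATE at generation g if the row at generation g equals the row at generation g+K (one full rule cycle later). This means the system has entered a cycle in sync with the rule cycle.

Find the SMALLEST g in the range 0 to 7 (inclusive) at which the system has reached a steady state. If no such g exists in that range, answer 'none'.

Answer: 4

Derivation:
Gen 0: 1100000111111
Gen 1 (rule 18): 0010001000000
Gen 2 (rule 184): 0001000100000
Gen 3 (rule 165): 1101010101111
Gen 4 (rule 18): 0000000000000
Gen 5 (rule 184): 0000000000000
Gen 6 (rule 165): 1111111111111
Gen 7 (rule 18): 0000000000000
Gen 8 (rule 184): 0000000000000
Gen 9 (rule 165): 1111111111111
Gen 10 (rule 18): 0000000000000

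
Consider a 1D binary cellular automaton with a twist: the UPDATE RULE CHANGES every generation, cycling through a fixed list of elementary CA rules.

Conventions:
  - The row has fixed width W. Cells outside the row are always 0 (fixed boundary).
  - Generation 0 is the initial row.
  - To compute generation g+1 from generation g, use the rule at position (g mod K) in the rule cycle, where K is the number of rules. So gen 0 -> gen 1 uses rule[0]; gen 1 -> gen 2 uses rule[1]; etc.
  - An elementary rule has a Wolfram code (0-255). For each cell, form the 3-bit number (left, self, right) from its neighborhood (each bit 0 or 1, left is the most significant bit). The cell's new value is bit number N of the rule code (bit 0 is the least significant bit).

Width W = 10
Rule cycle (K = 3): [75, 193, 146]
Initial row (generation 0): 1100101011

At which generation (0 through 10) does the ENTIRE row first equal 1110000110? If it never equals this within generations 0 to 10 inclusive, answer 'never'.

Gen 0: 1100101011
Gen 1 (rule 75): 1101000011
Gen 2 (rule 193): 0100011001
Gen 3 (rule 146): 1010100110
Gen 4 (rule 75): 0000001110
Gen 5 (rule 193): 1111100110
Gen 6 (rule 146): 0111011001
Gen 7 (rule 75): 1101011010
Gen 8 (rule 193): 0100001000
Gen 9 (rule 146): 1010010100
Gen 10 (rule 75): 0000100001

Answer: never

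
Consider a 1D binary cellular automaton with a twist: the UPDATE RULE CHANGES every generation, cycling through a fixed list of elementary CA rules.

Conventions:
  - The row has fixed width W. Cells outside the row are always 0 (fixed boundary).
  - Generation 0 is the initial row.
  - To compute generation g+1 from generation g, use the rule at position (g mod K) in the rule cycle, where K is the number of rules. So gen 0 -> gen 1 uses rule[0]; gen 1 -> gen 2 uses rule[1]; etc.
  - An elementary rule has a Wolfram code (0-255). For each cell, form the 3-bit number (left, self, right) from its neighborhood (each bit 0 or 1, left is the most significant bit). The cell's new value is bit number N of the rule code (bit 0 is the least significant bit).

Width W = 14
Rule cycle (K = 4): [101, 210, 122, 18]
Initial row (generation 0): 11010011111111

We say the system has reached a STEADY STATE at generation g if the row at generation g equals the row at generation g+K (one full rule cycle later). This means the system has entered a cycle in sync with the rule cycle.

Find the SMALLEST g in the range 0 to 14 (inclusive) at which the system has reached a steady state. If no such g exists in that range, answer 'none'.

Gen 0: 11010011111111
Gen 1 (rule 101): 01110000000001
Gen 2 (rule 210): 10111000000010
Gen 3 (rule 122): 01101100000101
Gen 4 (rule 18): 10000010001000
Gen 5 (rule 101): 10111010101011
Gen 6 (rule 210): 00011000000001
Gen 7 (rule 122): 00111100000010
Gen 8 (rule 18): 01000010000101
Gen 9 (rule 101): 01011010110111
Gen 10 (rule 210): 10001000010011
Gen 11 (rule 122): 01010100101111
Gen 12 (rule 18): 10000011000000
Gen 13 (rule 101): 10111001011111
Gen 14 (rule 210): 00011110001111
Gen 15 (rule 122): 00110011011001
Gen 16 (rule 18): 01001100000110
Gen 17 (rule 101): 01000101110010
Gen 18 (rule 210): 10101000111101

Answer: none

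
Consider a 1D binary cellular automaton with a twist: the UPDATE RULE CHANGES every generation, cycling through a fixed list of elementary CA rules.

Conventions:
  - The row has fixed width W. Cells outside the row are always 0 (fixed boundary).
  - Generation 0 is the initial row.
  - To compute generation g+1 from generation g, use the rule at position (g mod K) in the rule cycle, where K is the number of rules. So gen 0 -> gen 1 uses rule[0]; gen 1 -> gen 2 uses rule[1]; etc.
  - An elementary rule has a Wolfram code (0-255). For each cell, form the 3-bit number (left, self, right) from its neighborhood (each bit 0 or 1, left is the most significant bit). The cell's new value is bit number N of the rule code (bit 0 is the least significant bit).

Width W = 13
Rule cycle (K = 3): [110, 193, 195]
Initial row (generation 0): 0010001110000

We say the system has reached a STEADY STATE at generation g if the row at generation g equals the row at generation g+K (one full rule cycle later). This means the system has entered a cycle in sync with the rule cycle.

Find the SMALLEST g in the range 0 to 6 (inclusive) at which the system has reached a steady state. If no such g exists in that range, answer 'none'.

Answer: none

Derivation:
Gen 0: 0010001110000
Gen 1 (rule 110): 0110011010000
Gen 2 (rule 193): 0010001000111
Gen 3 (rule 195): 1100110011011
Gen 4 (rule 110): 1101110111111
Gen 5 (rule 193): 0100110011111
Gen 6 (rule 195): 1001010101111
Gen 7 (rule 110): 1011111111001
Gen 8 (rule 193): 0001111111000
Gen 9 (rule 195): 1110111111011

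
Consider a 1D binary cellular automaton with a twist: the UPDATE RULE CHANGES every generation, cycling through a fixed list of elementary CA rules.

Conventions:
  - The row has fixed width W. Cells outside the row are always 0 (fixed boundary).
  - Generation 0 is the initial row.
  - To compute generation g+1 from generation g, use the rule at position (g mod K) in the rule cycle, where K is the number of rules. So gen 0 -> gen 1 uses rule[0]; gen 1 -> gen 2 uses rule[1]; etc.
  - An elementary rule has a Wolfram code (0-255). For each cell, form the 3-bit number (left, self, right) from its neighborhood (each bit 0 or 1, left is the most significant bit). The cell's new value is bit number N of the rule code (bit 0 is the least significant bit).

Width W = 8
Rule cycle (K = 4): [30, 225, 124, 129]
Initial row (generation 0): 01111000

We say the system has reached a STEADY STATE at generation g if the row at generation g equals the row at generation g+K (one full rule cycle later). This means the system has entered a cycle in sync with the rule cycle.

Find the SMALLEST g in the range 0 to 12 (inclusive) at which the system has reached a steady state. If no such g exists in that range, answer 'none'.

Gen 0: 01111000
Gen 1 (rule 30): 11000100
Gen 2 (rule 225): 01010001
Gen 3 (rule 124): 01111001
Gen 4 (rule 129): 00110000
Gen 5 (rule 30): 01101000
Gen 6 (rule 225): 00110011
Gen 7 (rule 124): 00111011
Gen 8 (rule 129): 10010000
Gen 9 (rule 30): 11111000
Gen 10 (rule 225): 01111011
Gen 11 (rule 124): 01001111
Gen 12 (rule 129): 00000110
Gen 13 (rule 30): 00001101
Gen 14 (rule 225): 11100110
Gen 15 (rule 124): 10110111
Gen 16 (rule 129): 00000010

Answer: none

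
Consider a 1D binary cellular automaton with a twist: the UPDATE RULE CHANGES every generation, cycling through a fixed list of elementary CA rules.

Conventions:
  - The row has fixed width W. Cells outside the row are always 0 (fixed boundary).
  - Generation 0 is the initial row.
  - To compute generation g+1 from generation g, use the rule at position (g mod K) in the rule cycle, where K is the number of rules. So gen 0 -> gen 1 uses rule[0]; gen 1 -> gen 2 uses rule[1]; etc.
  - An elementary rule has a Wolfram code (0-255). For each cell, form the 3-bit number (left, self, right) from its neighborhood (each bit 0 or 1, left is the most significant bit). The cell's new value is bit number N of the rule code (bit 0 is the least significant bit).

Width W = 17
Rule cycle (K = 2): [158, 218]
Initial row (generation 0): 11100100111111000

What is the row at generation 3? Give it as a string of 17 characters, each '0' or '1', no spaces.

Answer: 10011111111101111

Derivation:
Gen 0: 11100100111111000
Gen 1 (rule 158): 11011111111110100
Gen 2 (rule 218): 11011111111110010
Gen 3 (rule 158): 10011111111101111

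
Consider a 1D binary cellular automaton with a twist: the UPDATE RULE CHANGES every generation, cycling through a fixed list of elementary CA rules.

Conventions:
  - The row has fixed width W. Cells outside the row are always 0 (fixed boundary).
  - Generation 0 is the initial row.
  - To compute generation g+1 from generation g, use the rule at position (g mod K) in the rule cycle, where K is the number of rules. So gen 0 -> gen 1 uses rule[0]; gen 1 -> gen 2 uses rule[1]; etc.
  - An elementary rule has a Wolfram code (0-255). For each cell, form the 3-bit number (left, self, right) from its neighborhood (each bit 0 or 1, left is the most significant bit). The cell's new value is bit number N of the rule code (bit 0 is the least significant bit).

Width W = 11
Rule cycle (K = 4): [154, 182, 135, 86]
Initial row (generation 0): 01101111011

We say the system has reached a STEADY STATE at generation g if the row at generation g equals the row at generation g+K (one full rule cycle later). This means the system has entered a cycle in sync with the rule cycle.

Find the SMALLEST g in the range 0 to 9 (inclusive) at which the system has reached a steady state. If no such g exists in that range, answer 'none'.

Answer: 0

Derivation:
Gen 0: 01101111011
Gen 1 (rule 154): 11001110010
Gen 2 (rule 182): 00110101111
Gen 3 (rule 135): 11000100110
Gen 4 (rule 86): 01101111011
Gen 5 (rule 154): 11001110010
Gen 6 (rule 182): 00110101111
Gen 7 (rule 135): 11000100110
Gen 8 (rule 86): 01101111011
Gen 9 (rule 154): 11001110010
Gen 10 (rule 182): 00110101111
Gen 11 (rule 135): 11000100110
Gen 12 (rule 86): 01101111011
Gen 13 (rule 154): 11001110010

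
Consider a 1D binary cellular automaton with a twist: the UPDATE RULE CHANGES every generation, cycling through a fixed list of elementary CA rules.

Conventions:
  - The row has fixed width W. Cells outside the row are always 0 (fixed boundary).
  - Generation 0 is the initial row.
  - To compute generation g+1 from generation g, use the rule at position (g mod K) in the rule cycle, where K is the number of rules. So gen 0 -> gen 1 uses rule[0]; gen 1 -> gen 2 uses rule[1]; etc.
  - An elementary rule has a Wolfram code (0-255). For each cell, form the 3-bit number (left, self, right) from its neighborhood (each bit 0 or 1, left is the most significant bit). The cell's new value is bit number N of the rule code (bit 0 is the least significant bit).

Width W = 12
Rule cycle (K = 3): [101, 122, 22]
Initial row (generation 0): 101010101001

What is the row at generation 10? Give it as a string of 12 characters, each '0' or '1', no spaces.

Answer: 100111011101

Derivation:
Gen 0: 101010101001
Gen 1 (rule 101): 111111111001
Gen 2 (rule 122): 100000001110
Gen 3 (rule 22): 110000010001
Gen 4 (rule 101): 010111010101
Gen 5 (rule 122): 101101101010
Gen 6 (rule 22): 100000001011
Gen 7 (rule 101): 101111101101
Gen 8 (rule 122): 011000111110
Gen 9 (rule 22): 100101000001
Gen 10 (rule 101): 100111011101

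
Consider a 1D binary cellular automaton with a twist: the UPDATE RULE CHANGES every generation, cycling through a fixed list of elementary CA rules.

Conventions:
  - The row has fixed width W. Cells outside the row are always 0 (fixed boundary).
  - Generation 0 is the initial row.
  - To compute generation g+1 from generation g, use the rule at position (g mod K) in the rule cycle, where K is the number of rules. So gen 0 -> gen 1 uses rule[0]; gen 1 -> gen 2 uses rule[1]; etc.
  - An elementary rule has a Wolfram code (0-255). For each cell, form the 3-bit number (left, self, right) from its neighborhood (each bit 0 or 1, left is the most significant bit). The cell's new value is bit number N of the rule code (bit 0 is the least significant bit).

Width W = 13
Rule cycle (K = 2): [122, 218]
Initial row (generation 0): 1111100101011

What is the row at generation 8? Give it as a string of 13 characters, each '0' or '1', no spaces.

Answer: 0111111100010

Derivation:
Gen 0: 1111100101011
Gen 1 (rule 122): 1000111010111
Gen 2 (rule 218): 0101111000111
Gen 3 (rule 122): 1011001101101
Gen 4 (rule 218): 0011111101100
Gen 5 (rule 122): 0110000111110
Gen 6 (rule 218): 1111001111111
Gen 7 (rule 122): 1001111000001
Gen 8 (rule 218): 0111111100010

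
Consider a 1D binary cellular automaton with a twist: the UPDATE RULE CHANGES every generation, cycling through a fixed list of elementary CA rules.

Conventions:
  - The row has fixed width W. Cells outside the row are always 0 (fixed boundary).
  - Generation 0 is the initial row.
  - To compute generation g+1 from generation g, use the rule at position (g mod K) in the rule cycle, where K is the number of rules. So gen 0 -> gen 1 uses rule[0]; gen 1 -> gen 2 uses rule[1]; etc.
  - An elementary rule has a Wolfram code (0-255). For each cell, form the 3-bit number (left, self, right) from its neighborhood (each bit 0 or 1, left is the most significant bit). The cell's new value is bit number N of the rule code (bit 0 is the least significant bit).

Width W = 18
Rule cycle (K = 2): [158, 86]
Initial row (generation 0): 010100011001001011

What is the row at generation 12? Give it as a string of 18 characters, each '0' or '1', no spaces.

Answer: 101001100010101011

Derivation:
Gen 0: 010100011001001011
Gen 1 (rule 158): 110110110111111010
Gen 2 (rule 86): 010010010000001011
Gen 3 (rule 158): 111111111000011010
Gen 4 (rule 86): 000000001100101011
Gen 5 (rule 158): 000000011011101010
Gen 6 (rule 86): 000000101000101011
Gen 7 (rule 158): 000001101101101010
Gen 8 (rule 86): 000010100100101011
Gen 9 (rule 158): 000110111111101010
Gen 10 (rule 86): 001010000000101011
Gen 11 (rule 158): 011011000001101010
Gen 12 (rule 86): 101001100010101011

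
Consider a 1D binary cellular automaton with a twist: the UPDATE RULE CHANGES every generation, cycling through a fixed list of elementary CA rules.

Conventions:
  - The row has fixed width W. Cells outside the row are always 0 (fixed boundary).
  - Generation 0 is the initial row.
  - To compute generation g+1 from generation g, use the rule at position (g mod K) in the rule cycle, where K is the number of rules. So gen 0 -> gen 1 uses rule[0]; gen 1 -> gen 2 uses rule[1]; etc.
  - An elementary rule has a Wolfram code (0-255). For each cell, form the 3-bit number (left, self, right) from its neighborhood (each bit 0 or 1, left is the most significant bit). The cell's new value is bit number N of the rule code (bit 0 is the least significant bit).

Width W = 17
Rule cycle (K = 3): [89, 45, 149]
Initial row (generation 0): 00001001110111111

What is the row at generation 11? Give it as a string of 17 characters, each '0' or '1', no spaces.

Gen 0: 00001001110111111
Gen 1 (rule 89): 11100101010100001
Gen 2 (rule 45): 10000111111101101
Gen 3 (rule 149): 11110011111000001
Gen 4 (rule 89): 10011010001111100
Gen 5 (rule 45): 10010110101000001
Gen 6 (rule 149): 11010000101111101
Gen 7 (rule 89): 11001110001000100
Gen 8 (rule 45): 10001000101010101
Gen 9 (rule 149): 11101110101010101
Gen 10 (rule 89): 10101010000000000
Gen 11 (rule 45): 11111110111111111

Answer: 11111110111111111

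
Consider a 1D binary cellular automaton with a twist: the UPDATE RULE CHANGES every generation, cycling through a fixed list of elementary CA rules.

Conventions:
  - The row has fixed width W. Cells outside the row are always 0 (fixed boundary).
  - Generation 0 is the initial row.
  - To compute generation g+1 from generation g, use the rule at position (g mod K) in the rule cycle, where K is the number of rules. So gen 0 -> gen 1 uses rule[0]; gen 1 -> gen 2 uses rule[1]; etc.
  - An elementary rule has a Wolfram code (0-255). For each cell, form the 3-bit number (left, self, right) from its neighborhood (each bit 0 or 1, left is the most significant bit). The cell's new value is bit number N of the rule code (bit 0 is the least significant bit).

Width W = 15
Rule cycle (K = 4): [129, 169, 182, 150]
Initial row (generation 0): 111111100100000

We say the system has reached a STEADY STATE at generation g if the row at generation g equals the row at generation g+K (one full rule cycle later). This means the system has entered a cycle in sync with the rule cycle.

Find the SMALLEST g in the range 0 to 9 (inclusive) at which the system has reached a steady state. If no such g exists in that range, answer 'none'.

Answer: none

Derivation:
Gen 0: 111111100100000
Gen 1 (rule 129): 011111000001111
Gen 2 (rule 169): 011110011101110
Gen 3 (rule 182): 101101101010101
Gen 4 (rule 150): 100000001010101
Gen 5 (rule 129): 001111100000000
Gen 6 (rule 169): 101111001111111
Gen 7 (rule 182): 110110110111110
Gen 8 (rule 150): 000000000011101
Gen 9 (rule 129): 111111111001000
Gen 10 (rule 169): 111111110000011
Gen 11 (rule 182): 011111101000100
Gen 12 (rule 150): 101111001101110
Gen 13 (rule 129): 000110000000100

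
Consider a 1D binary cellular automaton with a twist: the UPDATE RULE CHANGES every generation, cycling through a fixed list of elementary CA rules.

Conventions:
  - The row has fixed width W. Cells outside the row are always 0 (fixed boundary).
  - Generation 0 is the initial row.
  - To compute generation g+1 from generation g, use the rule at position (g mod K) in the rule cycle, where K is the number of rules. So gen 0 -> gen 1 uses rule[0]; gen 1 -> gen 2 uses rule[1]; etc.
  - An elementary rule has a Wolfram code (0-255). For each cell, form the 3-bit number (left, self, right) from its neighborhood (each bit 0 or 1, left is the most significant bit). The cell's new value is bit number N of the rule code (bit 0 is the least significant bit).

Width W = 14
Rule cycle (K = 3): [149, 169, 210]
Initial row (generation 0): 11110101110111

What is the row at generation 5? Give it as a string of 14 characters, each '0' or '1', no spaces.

Answer: 01111110101110

Derivation:
Gen 0: 11110101110111
Gen 1 (rule 149): 01100100100010
Gen 2 (rule 169): 01000000001000
Gen 3 (rule 210): 10100000010100
Gen 4 (rule 149): 10111111010111
Gen 5 (rule 169): 01111110101110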